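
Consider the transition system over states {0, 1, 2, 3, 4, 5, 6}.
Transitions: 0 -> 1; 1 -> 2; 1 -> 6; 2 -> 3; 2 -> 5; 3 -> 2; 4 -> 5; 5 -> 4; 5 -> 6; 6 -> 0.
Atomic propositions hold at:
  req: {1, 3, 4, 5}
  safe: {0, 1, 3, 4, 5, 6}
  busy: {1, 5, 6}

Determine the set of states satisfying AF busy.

AF busy: least fixpoint, start Z0 = {1, 5, 6}, add states with every successor in Z. Z1 = {0, 1, 4, 5, 6}; fixed.
Sat(AF busy) = {0, 1, 4, 5, 6}

{0, 1, 4, 5, 6}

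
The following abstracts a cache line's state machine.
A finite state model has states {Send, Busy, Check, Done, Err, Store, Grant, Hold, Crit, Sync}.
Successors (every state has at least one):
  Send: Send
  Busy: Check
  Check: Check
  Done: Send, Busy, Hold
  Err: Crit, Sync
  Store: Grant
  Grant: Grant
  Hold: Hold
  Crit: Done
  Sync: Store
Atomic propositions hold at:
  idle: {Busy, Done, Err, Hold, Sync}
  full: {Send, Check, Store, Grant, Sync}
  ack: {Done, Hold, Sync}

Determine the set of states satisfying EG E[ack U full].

E[ack U full]: least fixpoint, start Z0 = Sat(full) = {Send, Check, Store, Grant, Sync}, add states in Sat(ack) with some successor in Z. Z1 = {Send, Check, Done, Store, Grant, Sync}; fixed.
Sat(E[ack U full]) = {Send, Check, Done, Store, Grant, Sync}
EG E[ack U full]: greatest fixpoint, start Z0 = {Send, Check, Done, Store, Grant, Sync}, keep only states in Sat with some successor in Z. Already a fixed point.
Sat(EG E[ack U full]) = {Send, Check, Done, Store, Grant, Sync}

{Send, Check, Done, Store, Grant, Sync}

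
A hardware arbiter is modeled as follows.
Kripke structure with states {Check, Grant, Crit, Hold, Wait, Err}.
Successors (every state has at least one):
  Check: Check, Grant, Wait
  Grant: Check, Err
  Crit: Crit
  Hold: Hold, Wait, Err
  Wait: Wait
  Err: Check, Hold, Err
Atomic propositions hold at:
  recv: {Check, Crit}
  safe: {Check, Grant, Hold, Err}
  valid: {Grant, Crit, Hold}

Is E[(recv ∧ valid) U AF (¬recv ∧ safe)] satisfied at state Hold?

Yes

Sat(recv ∧ valid) = {Crit}
Sat(¬recv) = {Grant, Hold, Wait, Err}
Sat(¬recv ∧ safe) = {Grant, Hold, Err}
AF (¬recv ∧ safe): least fixpoint, start Z0 = {Grant, Hold, Err}, add states with every successor in Z. Already a fixed point.
Sat(AF (¬recv ∧ safe)) = {Grant, Hold, Err}
E[(recv ∧ valid) U AF (¬recv ∧ safe)]: least fixpoint, start Z0 = Sat(AF (¬recv ∧ safe)) = {Grant, Hold, Err}, add states in Sat(recv ∧ valid) with some successor in Z. Already a fixed point.
Sat(E[(recv ∧ valid) U AF (¬recv ∧ safe)]) = {Grant, Hold, Err}
Hold ∈ Sat(E[(recv ∧ valid) U AF (¬recv ∧ safe)]) = {Grant, Hold, Err}, so the formula holds at Hold.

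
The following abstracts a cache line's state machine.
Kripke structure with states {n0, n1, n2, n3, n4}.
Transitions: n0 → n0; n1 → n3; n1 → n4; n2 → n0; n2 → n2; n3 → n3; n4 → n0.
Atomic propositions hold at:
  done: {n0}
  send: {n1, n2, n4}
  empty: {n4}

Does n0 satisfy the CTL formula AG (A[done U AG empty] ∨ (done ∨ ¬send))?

Yes

AG empty: greatest fixpoint, start Z0 = {n4}, keep only states in Sat with every successor in Z. Z1 = ∅; fixed.
Sat(AG empty) = ∅
A[done U AG empty]: least fixpoint, start Z0 = Sat(AG empty) = ∅, add states in Sat(done) with every successor in Z. Already a fixed point.
Sat(A[done U AG empty]) = ∅
Sat(¬send) = {n0, n3}
Sat(done ∨ ¬send) = {n0, n3}
Sat(A[done U AG empty] ∨ (done ∨ ¬send)) = {n0, n3}
AG (A[done U AG empty] ∨ (done ∨ ¬send)): greatest fixpoint, start Z0 = {n0, n3}, keep only states in Sat with every successor in Z. Already a fixed point.
Sat(AG (A[done U AG empty] ∨ (done ∨ ¬send))) = {n0, n3}
n0 ∈ Sat(AG (A[done U AG empty] ∨ (done ∨ ¬send))) = {n0, n3}, so the formula holds at n0.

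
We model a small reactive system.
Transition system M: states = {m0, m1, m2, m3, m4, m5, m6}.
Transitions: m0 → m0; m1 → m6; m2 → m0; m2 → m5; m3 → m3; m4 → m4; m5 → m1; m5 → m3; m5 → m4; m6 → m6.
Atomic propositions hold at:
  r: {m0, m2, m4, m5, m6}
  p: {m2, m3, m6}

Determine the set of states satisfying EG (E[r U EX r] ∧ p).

{m6}

Sat(EX r) = {s : some successor in {m0, m2, m4, m5, m6}} = {m0, m1, m2, m4, m5, m6}
E[r U EX r]: least fixpoint, start Z0 = Sat(EX r) = {m0, m1, m2, m4, m5, m6}, add states in Sat(r) with some successor in Z. Already a fixed point.
Sat(E[r U EX r]) = {m0, m1, m2, m4, m5, m6}
Sat(E[r U EX r] ∧ p) = {m2, m6}
EG (E[r U EX r] ∧ p): greatest fixpoint, start Z0 = {m2, m6}, keep only states in Sat with some successor in Z. Z1 = {m6}; fixed.
Sat(EG (E[r U EX r] ∧ p)) = {m6}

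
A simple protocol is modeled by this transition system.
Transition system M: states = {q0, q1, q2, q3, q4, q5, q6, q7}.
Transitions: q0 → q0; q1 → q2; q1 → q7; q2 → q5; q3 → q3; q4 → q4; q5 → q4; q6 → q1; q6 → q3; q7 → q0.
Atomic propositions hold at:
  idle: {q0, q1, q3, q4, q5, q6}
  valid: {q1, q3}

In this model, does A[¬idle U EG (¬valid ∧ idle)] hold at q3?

Sat(¬idle) = {q2, q7}
Sat(¬valid) = {q0, q2, q4, q5, q6, q7}
Sat(¬valid ∧ idle) = {q0, q4, q5, q6}
EG (¬valid ∧ idle): greatest fixpoint, start Z0 = {q0, q4, q5, q6}, keep only states in Sat with some successor in Z. Z1 = {q0, q4, q5}; fixed.
Sat(EG (¬valid ∧ idle)) = {q0, q4, q5}
A[¬idle U EG (¬valid ∧ idle)]: least fixpoint, start Z0 = Sat(EG (¬valid ∧ idle)) = {q0, q4, q5}, add states in Sat(¬idle) with every successor in Z. Z1 = {q0, q2, q4, q5, q7}; fixed.
Sat(A[¬idle U EG (¬valid ∧ idle)]) = {q0, q2, q4, q5, q7}
q3 ∉ Sat(A[¬idle U EG (¬valid ∧ idle)]) = {q0, q2, q4, q5, q7}, so the formula does not hold at q3.

No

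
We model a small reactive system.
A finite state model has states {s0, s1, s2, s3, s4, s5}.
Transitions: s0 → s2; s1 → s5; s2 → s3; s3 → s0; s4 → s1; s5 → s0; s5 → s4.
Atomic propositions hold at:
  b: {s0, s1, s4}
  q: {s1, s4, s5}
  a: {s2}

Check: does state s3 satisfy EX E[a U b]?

Yes

E[a U b]: least fixpoint, start Z0 = Sat(b) = {s0, s1, s4}, add states in Sat(a) with some successor in Z. Already a fixed point.
Sat(E[a U b]) = {s0, s1, s4}
Sat(EX E[a U b]) = {s : some successor in {s0, s1, s4}} = {s3, s4, s5}
s3 ∈ Sat(EX E[a U b]) = {s3, s4, s5}, so the formula holds at s3.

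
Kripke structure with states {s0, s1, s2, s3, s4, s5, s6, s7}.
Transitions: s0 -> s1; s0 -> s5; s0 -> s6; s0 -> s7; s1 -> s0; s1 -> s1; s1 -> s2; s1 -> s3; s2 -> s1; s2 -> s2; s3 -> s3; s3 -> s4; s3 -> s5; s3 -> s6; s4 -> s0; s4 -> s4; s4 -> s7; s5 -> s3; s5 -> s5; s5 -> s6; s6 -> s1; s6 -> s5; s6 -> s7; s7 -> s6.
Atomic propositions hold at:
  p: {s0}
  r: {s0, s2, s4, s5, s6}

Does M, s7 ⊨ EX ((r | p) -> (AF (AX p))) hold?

No

Sat(r | p) = {s0, s2, s4, s5, s6}
Sat(AX p) = {s : every successor in {s0}} = ∅
AF (AX p): least fixpoint, start Z0 = ∅, add states with every successor in Z. Already a fixed point.
Sat(AF (AX p)) = ∅
Sat((r | p) -> (AF (AX p))) = {s1, s3, s7}
Sat(EX ((r | p) -> (AF (AX p)))) = {s : some successor in {s1, s3, s7}} = {s0, s1, s2, s3, s4, s5, s6}
s7 ∉ Sat(EX ((r | p) -> (AF (AX p)))) = {s0, s1, s2, s3, s4, s5, s6}, so the formula does not hold at s7.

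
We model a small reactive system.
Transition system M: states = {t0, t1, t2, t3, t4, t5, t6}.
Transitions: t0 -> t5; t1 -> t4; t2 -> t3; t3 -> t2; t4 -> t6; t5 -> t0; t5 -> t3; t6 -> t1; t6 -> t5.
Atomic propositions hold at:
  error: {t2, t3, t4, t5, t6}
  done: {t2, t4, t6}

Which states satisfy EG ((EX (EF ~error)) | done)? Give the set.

Sat(~error) = {t0, t1}
EF ~error: least fixpoint, start Z0 = {t0, t1}, add states with some successor in Z. Z1 = {t0, t1, t5, t6}; Z2 = {t0, t1, t4, t5, t6}; fixed.
Sat(EF ~error) = {t0, t1, t4, t5, t6}
Sat(EX (EF ~error)) = {s : some successor in {t0, t1, t4, t5, t6}} = {t0, t1, t4, t5, t6}
Sat((EX (EF ~error)) | done) = {t0, t1, t2, t4, t5, t6}
EG ((EX (EF ~error)) | done): greatest fixpoint, start Z0 = {t0, t1, t2, t4, t5, t6}, keep only states in Sat with some successor in Z. Z1 = {t0, t1, t4, t5, t6}; fixed.
Sat(EG ((EX (EF ~error)) | done)) = {t0, t1, t4, t5, t6}

{t0, t1, t4, t5, t6}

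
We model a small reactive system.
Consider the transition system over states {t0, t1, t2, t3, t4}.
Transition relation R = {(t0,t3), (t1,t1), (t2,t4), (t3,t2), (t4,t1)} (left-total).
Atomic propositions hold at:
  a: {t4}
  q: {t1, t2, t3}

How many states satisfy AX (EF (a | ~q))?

Sat(~q) = {t0, t4}
Sat(a | ~q) = {t0, t4}
EF (a | ~q): least fixpoint, start Z0 = {t0, t4}, add states with some successor in Z. Z1 = {t0, t2, t4}; Z2 = {t0, t2, t3, t4}; fixed.
Sat(EF (a | ~q)) = {t0, t2, t3, t4}
Sat(AX (EF (a | ~q))) = {s : every successor in {t0, t2, t3, t4}} = {t0, t2, t3}
|Sat(AX (EF (a | ~q)))| = |{t0, t2, t3}| = 3.

3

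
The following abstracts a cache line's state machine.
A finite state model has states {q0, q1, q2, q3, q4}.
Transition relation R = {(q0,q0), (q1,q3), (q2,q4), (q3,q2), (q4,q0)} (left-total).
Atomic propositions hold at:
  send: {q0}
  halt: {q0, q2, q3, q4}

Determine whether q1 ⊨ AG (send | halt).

Sat(send | halt) = {q0, q2, q3, q4}
AG (send | halt): greatest fixpoint, start Z0 = {q0, q2, q3, q4}, keep only states in Sat with every successor in Z. Already a fixed point.
Sat(AG (send | halt)) = {q0, q2, q3, q4}
q1 ∉ Sat(AG (send | halt)) = {q0, q2, q3, q4}, so the formula does not hold at q1.

No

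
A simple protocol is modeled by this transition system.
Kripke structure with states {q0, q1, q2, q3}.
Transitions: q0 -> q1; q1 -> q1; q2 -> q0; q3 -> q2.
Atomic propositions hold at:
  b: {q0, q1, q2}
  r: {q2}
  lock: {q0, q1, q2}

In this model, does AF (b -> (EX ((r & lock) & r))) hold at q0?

No

Sat(r & lock) = {q2}
Sat((r & lock) & r) = {q2}
Sat(EX ((r & lock) & r)) = {s : some successor in {q2}} = {q3}
Sat(b -> (EX ((r & lock) & r))) = {q3}
AF (b -> (EX ((r & lock) & r))): least fixpoint, start Z0 = {q3}, add states with every successor in Z. Already a fixed point.
Sat(AF (b -> (EX ((r & lock) & r)))) = {q3}
q0 ∉ Sat(AF (b -> (EX ((r & lock) & r)))) = {q3}, so the formula does not hold at q0.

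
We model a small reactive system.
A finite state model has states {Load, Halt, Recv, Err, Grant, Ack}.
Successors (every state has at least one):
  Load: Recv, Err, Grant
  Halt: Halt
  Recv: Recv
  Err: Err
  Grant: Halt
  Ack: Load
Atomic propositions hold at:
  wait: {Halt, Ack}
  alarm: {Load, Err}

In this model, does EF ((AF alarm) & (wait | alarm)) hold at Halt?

No

AF alarm: least fixpoint, start Z0 = {Load, Err}, add states with every successor in Z. Z1 = {Load, Err, Ack}; fixed.
Sat(AF alarm) = {Load, Err, Ack}
Sat(wait | alarm) = {Load, Halt, Err, Ack}
Sat((AF alarm) & (wait | alarm)) = {Load, Err, Ack}
EF ((AF alarm) & (wait | alarm)): least fixpoint, start Z0 = {Load, Err, Ack}, add states with some successor in Z. Already a fixed point.
Sat(EF ((AF alarm) & (wait | alarm))) = {Load, Err, Ack}
Halt ∉ Sat(EF ((AF alarm) & (wait | alarm))) = {Load, Err, Ack}, so the formula does not hold at Halt.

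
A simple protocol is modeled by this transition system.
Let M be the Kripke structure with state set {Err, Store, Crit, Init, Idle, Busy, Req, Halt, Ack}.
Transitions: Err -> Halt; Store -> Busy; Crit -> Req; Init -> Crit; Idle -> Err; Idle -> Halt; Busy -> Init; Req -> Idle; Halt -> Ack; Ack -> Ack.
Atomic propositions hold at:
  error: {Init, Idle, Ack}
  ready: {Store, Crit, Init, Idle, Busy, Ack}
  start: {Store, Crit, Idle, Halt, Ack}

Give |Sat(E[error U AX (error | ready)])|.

Sat(error | ready) = {Store, Crit, Init, Idle, Busy, Ack}
Sat(AX (error | ready)) = {s : every successor in {Store, Crit, Init, Idle, Busy, Ack}} = {Store, Init, Busy, Req, Halt, Ack}
E[error U AX (error | ready)]: least fixpoint, start Z0 = Sat(AX (error | ready)) = {Store, Init, Busy, Req, Halt, Ack}, add states in Sat(error) with some successor in Z. Z1 = {Store, Init, Idle, Busy, Req, Halt, Ack}; fixed.
Sat(E[error U AX (error | ready)]) = {Store, Init, Idle, Busy, Req, Halt, Ack}
|Sat(E[error U AX (error | ready)])| = |{Store, Init, Idle, Busy, Req, Halt, Ack}| = 7.

7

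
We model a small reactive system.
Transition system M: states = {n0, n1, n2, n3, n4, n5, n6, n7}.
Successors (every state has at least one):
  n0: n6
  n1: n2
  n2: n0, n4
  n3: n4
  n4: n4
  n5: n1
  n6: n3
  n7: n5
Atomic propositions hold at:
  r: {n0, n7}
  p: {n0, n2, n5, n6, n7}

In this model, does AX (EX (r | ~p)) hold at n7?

Sat(~p) = {n1, n3, n4}
Sat(r | ~p) = {n0, n1, n3, n4, n7}
Sat(EX (r | ~p)) = {s : some successor in {n0, n1, n3, n4, n7}} = {n2, n3, n4, n5, n6}
Sat(AX (EX (r | ~p))) = {s : every successor in {n2, n3, n4, n5, n6}} = {n0, n1, n3, n4, n6, n7}
n7 ∈ Sat(AX (EX (r | ~p))) = {n0, n1, n3, n4, n6, n7}, so the formula holds at n7.

Yes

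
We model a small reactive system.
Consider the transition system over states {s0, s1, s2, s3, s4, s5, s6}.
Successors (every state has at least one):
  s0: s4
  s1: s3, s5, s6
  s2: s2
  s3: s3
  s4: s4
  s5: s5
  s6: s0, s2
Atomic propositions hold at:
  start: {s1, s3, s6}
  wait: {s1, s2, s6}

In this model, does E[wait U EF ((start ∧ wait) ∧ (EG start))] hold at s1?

Yes

Sat(start ∧ wait) = {s1, s6}
EG start: greatest fixpoint, start Z0 = {s1, s3, s6}, keep only states in Sat with some successor in Z. Z1 = {s1, s3}; fixed.
Sat(EG start) = {s1, s3}
Sat((start ∧ wait) ∧ (EG start)) = {s1}
EF ((start ∧ wait) ∧ (EG start)): least fixpoint, start Z0 = {s1}, add states with some successor in Z. Already a fixed point.
Sat(EF ((start ∧ wait) ∧ (EG start))) = {s1}
E[wait U EF ((start ∧ wait) ∧ (EG start))]: least fixpoint, start Z0 = Sat(EF ((start ∧ wait) ∧ (EG start))) = {s1}, add states in Sat(wait) with some successor in Z. Already a fixed point.
Sat(E[wait U EF ((start ∧ wait) ∧ (EG start))]) = {s1}
s1 ∈ Sat(E[wait U EF ((start ∧ wait) ∧ (EG start))]) = {s1}, so the formula holds at s1.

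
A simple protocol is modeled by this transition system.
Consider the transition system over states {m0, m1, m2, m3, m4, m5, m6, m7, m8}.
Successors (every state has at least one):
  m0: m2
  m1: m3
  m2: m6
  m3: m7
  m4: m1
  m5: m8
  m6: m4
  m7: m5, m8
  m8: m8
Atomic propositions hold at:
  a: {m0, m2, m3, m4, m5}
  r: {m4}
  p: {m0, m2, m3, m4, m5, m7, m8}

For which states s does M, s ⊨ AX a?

{m0, m1, m6}

Sat(AX a) = {s : every successor in {m0, m2, m3, m4, m5}} = {m0, m1, m6}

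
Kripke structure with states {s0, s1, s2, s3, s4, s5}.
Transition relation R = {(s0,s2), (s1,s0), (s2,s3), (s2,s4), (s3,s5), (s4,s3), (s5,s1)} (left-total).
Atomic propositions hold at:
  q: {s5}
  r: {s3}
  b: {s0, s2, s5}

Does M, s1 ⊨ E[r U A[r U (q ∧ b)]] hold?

No

Sat(q ∧ b) = {s5}
A[r U (q ∧ b)]: least fixpoint, start Z0 = Sat((q ∧ b)) = {s5}, add states in Sat(r) with every successor in Z. Z1 = {s3, s5}; fixed.
Sat(A[r U (q ∧ b)]) = {s3, s5}
E[r U A[r U (q ∧ b)]]: least fixpoint, start Z0 = Sat(A[r U (q ∧ b)]) = {s3, s5}, add states in Sat(r) with some successor in Z. Already a fixed point.
Sat(E[r U A[r U (q ∧ b)]]) = {s3, s5}
s1 ∉ Sat(E[r U A[r U (q ∧ b)]]) = {s3, s5}, so the formula does not hold at s1.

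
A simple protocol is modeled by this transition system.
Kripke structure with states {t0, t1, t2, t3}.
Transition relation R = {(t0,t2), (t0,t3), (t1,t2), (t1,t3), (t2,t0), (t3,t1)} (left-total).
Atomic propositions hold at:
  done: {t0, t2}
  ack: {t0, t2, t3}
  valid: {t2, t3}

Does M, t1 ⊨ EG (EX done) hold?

Yes

Sat(EX done) = {s : some successor in {t0, t2}} = {t0, t1, t2}
EG (EX done): greatest fixpoint, start Z0 = {t0, t1, t2}, keep only states in Sat with some successor in Z. Already a fixed point.
Sat(EG (EX done)) = {t0, t1, t2}
t1 ∈ Sat(EG (EX done)) = {t0, t1, t2}, so the formula holds at t1.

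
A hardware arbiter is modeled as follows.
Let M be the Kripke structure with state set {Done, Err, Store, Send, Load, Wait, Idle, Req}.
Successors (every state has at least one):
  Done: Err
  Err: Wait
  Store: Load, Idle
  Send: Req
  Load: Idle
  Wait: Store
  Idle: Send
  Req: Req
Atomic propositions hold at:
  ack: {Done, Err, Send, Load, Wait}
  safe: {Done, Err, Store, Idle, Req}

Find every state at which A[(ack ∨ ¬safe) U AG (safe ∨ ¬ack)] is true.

{Send, Req}

Sat(¬safe) = {Send, Load, Wait}
Sat(ack ∨ ¬safe) = {Done, Err, Send, Load, Wait}
Sat(¬ack) = {Store, Idle, Req}
Sat(safe ∨ ¬ack) = {Done, Err, Store, Idle, Req}
AG (safe ∨ ¬ack): greatest fixpoint, start Z0 = {Done, Err, Store, Idle, Req}, keep only states in Sat with every successor in Z. Z1 = {Done, Req}; Z2 = {Req}; fixed.
Sat(AG (safe ∨ ¬ack)) = {Req}
A[(ack ∨ ¬safe) U AG (safe ∨ ¬ack)]: least fixpoint, start Z0 = Sat(AG (safe ∨ ¬ack)) = {Req}, add states in Sat(ack ∨ ¬safe) with every successor in Z. Z1 = {Send, Req}; fixed.
Sat(A[(ack ∨ ¬safe) U AG (safe ∨ ¬ack)]) = {Send, Req}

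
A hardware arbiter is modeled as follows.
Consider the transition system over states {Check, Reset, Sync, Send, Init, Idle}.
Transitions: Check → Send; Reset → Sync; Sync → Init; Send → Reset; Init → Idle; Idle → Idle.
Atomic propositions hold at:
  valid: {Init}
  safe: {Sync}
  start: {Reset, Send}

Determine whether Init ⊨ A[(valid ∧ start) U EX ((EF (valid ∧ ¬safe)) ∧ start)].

Sat(valid ∧ start) = ∅
Sat(¬safe) = {Check, Reset, Send, Init, Idle}
Sat(valid ∧ ¬safe) = {Init}
EF (valid ∧ ¬safe): least fixpoint, start Z0 = {Init}, add states with some successor in Z. Z1 = {Sync, Init}; Z2 = {Reset, Sync, Init}; Z3 = {Reset, Sync, Send, Init}; Z4 = {Check, Reset, Sync, Send, Init}; fixed.
Sat(EF (valid ∧ ¬safe)) = {Check, Reset, Sync, Send, Init}
Sat((EF (valid ∧ ¬safe)) ∧ start) = {Reset, Send}
Sat(EX ((EF (valid ∧ ¬safe)) ∧ start)) = {s : some successor in {Reset, Send}} = {Check, Send}
A[(valid ∧ start) U EX ((EF (valid ∧ ¬safe)) ∧ start)]: least fixpoint, start Z0 = Sat(EX ((EF (valid ∧ ¬safe)) ∧ start)) = {Check, Send}, add states in Sat(valid ∧ start) with every successor in Z. Already a fixed point.
Sat(A[(valid ∧ start) U EX ((EF (valid ∧ ¬safe)) ∧ start)]) = {Check, Send}
Init ∉ Sat(A[(valid ∧ start) U EX ((EF (valid ∧ ¬safe)) ∧ start)]) = {Check, Send}, so the formula does not hold at Init.

No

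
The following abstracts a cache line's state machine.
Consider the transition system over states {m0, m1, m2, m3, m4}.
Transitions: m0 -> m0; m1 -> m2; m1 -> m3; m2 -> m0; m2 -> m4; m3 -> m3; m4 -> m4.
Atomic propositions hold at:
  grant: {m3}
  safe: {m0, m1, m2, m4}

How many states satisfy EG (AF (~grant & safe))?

4

Sat(~grant) = {m0, m1, m2, m4}
Sat(~grant & safe) = {m0, m1, m2, m4}
AF (~grant & safe): least fixpoint, start Z0 = {m0, m1, m2, m4}, add states with every successor in Z. Already a fixed point.
Sat(AF (~grant & safe)) = {m0, m1, m2, m4}
EG (AF (~grant & safe)): greatest fixpoint, start Z0 = {m0, m1, m2, m4}, keep only states in Sat with some successor in Z. Already a fixed point.
Sat(EG (AF (~grant & safe))) = {m0, m1, m2, m4}
|Sat(EG (AF (~grant & safe)))| = |{m0, m1, m2, m4}| = 4.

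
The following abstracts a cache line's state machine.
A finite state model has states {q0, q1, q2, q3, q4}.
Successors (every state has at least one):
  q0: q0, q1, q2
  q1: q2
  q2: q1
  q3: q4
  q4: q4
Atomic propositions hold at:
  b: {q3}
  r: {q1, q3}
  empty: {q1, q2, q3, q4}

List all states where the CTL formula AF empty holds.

{q1, q2, q3, q4}

AF empty: least fixpoint, start Z0 = {q1, q2, q3, q4}, add states with every successor in Z. Already a fixed point.
Sat(AF empty) = {q1, q2, q3, q4}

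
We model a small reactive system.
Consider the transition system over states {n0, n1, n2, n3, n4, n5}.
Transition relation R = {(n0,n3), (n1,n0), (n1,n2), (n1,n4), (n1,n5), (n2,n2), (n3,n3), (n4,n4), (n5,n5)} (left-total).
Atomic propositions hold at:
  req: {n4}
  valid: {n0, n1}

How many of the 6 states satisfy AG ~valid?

Sat(~valid) = {n2, n3, n4, n5}
AG ~valid: greatest fixpoint, start Z0 = {n2, n3, n4, n5}, keep only states in Sat with every successor in Z. Already a fixed point.
Sat(AG ~valid) = {n2, n3, n4, n5}
|Sat(AG ~valid)| = |{n2, n3, n4, n5}| = 4.

4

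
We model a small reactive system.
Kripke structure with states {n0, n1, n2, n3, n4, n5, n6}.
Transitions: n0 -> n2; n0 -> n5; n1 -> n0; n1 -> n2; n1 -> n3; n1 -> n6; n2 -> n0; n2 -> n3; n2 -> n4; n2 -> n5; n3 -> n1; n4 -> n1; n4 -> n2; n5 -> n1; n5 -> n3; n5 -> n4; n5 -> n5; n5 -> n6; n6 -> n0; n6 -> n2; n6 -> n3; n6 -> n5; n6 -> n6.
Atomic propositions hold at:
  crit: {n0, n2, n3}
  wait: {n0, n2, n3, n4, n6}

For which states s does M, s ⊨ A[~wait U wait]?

{n0, n1, n2, n3, n4, n6}

Sat(~wait) = {n1, n5}
A[~wait U wait]: least fixpoint, start Z0 = Sat(wait) = {n0, n2, n3, n4, n6}, add states in Sat(~wait) with every successor in Z. Z1 = {n0, n1, n2, n3, n4, n6}; fixed.
Sat(A[~wait U wait]) = {n0, n1, n2, n3, n4, n6}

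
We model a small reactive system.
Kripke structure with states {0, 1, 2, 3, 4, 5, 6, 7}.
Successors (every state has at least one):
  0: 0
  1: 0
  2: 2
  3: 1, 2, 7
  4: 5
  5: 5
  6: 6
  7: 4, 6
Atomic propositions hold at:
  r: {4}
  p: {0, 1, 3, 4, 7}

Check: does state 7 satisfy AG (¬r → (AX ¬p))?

No

Sat(¬r) = {0, 1, 2, 3, 5, 6, 7}
Sat(¬p) = {2, 5, 6}
Sat(AX ¬p) = {s : every successor in {2, 5, 6}} = {2, 4, 5, 6}
Sat(¬r → (AX ¬p)) = {2, 4, 5, 6}
AG (¬r → (AX ¬p)): greatest fixpoint, start Z0 = {2, 4, 5, 6}, keep only states in Sat with every successor in Z. Already a fixed point.
Sat(AG (¬r → (AX ¬p))) = {2, 4, 5, 6}
7 ∉ Sat(AG (¬r → (AX ¬p))) = {2, 4, 5, 6}, so the formula does not hold at 7.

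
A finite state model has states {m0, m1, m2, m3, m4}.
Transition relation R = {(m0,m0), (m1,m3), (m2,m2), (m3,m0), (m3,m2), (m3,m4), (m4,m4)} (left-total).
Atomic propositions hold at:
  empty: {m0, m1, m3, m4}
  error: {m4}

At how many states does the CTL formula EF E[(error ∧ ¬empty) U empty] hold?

4

Sat(¬empty) = {m2}
Sat(error ∧ ¬empty) = ∅
E[(error ∧ ¬empty) U empty]: least fixpoint, start Z0 = Sat(empty) = {m0, m1, m3, m4}, add states in Sat(error ∧ ¬empty) with some successor in Z. Already a fixed point.
Sat(E[(error ∧ ¬empty) U empty]) = {m0, m1, m3, m4}
EF E[(error ∧ ¬empty) U empty]: least fixpoint, start Z0 = {m0, m1, m3, m4}, add states with some successor in Z. Already a fixed point.
Sat(EF E[(error ∧ ¬empty) U empty]) = {m0, m1, m3, m4}
|Sat(EF E[(error ∧ ¬empty) U empty])| = |{m0, m1, m3, m4}| = 4.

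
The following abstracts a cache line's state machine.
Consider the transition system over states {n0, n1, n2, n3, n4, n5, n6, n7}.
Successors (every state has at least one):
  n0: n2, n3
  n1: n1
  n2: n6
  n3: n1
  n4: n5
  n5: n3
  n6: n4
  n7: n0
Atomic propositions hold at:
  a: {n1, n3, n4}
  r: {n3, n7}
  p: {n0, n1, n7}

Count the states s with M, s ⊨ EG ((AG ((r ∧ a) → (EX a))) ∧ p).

Sat(r ∧ a) = {n3}
Sat(EX a) = {s : some successor in {n1, n3, n4}} = {n0, n1, n3, n5, n6}
Sat((r ∧ a) → (EX a)) = {n0, n1, n2, n3, n4, n5, n6, n7}
AG ((r ∧ a) → (EX a)): greatest fixpoint, start Z0 = {n0, n1, n2, n3, n4, n5, n6, n7}, keep only states in Sat with every successor in Z. Already a fixed point.
Sat(AG ((r ∧ a) → (EX a))) = {n0, n1, n2, n3, n4, n5, n6, n7}
Sat((AG ((r ∧ a) → (EX a))) ∧ p) = {n0, n1, n7}
EG ((AG ((r ∧ a) → (EX a))) ∧ p): greatest fixpoint, start Z0 = {n0, n1, n7}, keep only states in Sat with some successor in Z. Z1 = {n1, n7}; Z2 = {n1}; fixed.
Sat(EG ((AG ((r ∧ a) → (EX a))) ∧ p)) = {n1}
|Sat(EG ((AG ((r ∧ a) → (EX a))) ∧ p))| = |{n1}| = 1.

1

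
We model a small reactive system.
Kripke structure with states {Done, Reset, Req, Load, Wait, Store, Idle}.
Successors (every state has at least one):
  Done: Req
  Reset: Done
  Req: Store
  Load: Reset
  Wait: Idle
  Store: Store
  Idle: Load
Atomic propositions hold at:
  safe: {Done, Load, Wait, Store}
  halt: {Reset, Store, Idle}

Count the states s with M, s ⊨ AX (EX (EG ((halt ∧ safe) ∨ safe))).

3

Sat(halt ∧ safe) = {Store}
Sat((halt ∧ safe) ∨ safe) = {Done, Load, Wait, Store}
EG ((halt ∧ safe) ∨ safe): greatest fixpoint, start Z0 = {Done, Load, Wait, Store}, keep only states in Sat with some successor in Z. Z1 = {Store}; fixed.
Sat(EG ((halt ∧ safe) ∨ safe)) = {Store}
Sat(EX (EG ((halt ∧ safe) ∨ safe))) = {s : some successor in {Store}} = {Req, Store}
Sat(AX (EX (EG ((halt ∧ safe) ∨ safe)))) = {s : every successor in {Req, Store}} = {Done, Req, Store}
|Sat(AX (EX (EG ((halt ∧ safe) ∨ safe))))| = |{Done, Req, Store}| = 3.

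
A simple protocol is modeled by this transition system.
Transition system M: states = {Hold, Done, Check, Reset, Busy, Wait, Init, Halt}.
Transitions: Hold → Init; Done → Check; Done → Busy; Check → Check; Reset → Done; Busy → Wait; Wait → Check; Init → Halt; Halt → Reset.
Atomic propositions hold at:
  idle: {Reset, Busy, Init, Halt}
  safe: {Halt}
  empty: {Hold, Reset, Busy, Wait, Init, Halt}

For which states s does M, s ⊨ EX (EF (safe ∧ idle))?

{Hold, Init}

Sat(safe ∧ idle) = {Halt}
EF (safe ∧ idle): least fixpoint, start Z0 = {Halt}, add states with some successor in Z. Z1 = {Init, Halt}; Z2 = {Hold, Init, Halt}; fixed.
Sat(EF (safe ∧ idle)) = {Hold, Init, Halt}
Sat(EX (EF (safe ∧ idle))) = {s : some successor in {Hold, Init, Halt}} = {Hold, Init}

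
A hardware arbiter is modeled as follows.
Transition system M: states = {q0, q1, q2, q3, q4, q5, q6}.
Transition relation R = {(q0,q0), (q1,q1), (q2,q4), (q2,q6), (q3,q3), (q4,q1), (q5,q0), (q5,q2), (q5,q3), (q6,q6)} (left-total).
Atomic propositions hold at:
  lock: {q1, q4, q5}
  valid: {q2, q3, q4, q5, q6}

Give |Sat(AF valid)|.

AF valid: least fixpoint, start Z0 = {q2, q3, q4, q5, q6}, add states with every successor in Z. Already a fixed point.
Sat(AF valid) = {q2, q3, q4, q5, q6}
|Sat(AF valid)| = |{q2, q3, q4, q5, q6}| = 5.

5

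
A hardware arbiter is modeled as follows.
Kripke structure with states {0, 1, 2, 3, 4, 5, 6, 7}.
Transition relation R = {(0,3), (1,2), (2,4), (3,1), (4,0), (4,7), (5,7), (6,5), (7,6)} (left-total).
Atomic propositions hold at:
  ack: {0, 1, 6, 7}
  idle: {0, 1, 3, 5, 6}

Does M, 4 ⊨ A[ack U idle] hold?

A[ack U idle]: least fixpoint, start Z0 = Sat(idle) = {0, 1, 3, 5, 6}, add states in Sat(ack) with every successor in Z. Z1 = {0, 1, 3, 5, 6, 7}; fixed.
Sat(A[ack U idle]) = {0, 1, 3, 5, 6, 7}
4 ∉ Sat(A[ack U idle]) = {0, 1, 3, 5, 6, 7}, so the formula does not hold at 4.

No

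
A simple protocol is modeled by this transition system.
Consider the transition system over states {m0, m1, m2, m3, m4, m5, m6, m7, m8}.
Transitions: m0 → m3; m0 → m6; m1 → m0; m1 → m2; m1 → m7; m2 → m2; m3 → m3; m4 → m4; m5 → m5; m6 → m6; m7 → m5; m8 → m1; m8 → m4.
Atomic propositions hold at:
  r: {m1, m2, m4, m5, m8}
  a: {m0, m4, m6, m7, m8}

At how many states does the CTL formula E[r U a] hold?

6

E[r U a]: least fixpoint, start Z0 = Sat(a) = {m0, m4, m6, m7, m8}, add states in Sat(r) with some successor in Z. Z1 = {m0, m1, m4, m6, m7, m8}; fixed.
Sat(E[r U a]) = {m0, m1, m4, m6, m7, m8}
|Sat(E[r U a])| = |{m0, m1, m4, m6, m7, m8}| = 6.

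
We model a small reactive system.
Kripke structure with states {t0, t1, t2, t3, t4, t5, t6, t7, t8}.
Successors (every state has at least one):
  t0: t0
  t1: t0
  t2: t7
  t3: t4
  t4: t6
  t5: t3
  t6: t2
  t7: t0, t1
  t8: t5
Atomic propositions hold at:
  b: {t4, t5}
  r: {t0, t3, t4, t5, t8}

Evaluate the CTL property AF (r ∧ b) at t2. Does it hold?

No

Sat(r ∧ b) = {t4, t5}
AF (r ∧ b): least fixpoint, start Z0 = {t4, t5}, add states with every successor in Z. Z1 = {t3, t4, t5, t8}; fixed.
Sat(AF (r ∧ b)) = {t3, t4, t5, t8}
t2 ∉ Sat(AF (r ∧ b)) = {t3, t4, t5, t8}, so the formula does not hold at t2.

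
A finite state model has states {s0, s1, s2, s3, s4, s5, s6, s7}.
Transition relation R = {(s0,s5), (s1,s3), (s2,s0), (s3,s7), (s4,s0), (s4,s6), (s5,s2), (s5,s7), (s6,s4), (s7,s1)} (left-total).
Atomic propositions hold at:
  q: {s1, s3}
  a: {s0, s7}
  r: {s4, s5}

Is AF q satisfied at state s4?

AF q: least fixpoint, start Z0 = {s1, s3}, add states with every successor in Z. Z1 = {s1, s3, s7}; fixed.
Sat(AF q) = {s1, s3, s7}
s4 ∉ Sat(AF q) = {s1, s3, s7}, so the formula does not hold at s4.

No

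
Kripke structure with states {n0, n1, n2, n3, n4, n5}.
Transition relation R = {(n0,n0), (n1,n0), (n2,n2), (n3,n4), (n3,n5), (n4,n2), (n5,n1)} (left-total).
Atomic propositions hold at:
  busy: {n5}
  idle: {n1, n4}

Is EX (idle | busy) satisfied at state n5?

Yes

Sat(idle | busy) = {n1, n4, n5}
Sat(EX (idle | busy)) = {s : some successor in {n1, n4, n5}} = {n3, n5}
n5 ∈ Sat(EX (idle | busy)) = {n3, n5}, so the formula holds at n5.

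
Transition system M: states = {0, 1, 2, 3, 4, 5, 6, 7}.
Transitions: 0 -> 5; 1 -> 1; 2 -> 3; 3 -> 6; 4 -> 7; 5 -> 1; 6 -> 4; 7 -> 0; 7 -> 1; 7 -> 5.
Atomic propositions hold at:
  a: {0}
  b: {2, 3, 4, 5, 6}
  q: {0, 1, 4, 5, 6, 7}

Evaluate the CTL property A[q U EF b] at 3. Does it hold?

EF b: least fixpoint, start Z0 = {2, 3, 4, 5, 6}, add states with some successor in Z. Z1 = {0, 2, 3, 4, 5, 6, 7}; fixed.
Sat(EF b) = {0, 2, 3, 4, 5, 6, 7}
A[q U EF b]: least fixpoint, start Z0 = Sat(EF b) = {0, 2, 3, 4, 5, 6, 7}, add states in Sat(q) with every successor in Z. Already a fixed point.
Sat(A[q U EF b]) = {0, 2, 3, 4, 5, 6, 7}
3 ∈ Sat(A[q U EF b]) = {0, 2, 3, 4, 5, 6, 7}, so the formula holds at 3.

Yes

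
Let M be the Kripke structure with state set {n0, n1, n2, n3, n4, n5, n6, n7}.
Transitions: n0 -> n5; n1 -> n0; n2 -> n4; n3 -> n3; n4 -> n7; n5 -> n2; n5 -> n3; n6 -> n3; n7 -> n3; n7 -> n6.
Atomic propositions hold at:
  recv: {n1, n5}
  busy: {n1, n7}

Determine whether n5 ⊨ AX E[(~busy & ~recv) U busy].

No

Sat(~busy) = {n0, n2, n3, n4, n5, n6}
Sat(~recv) = {n0, n2, n3, n4, n6, n7}
Sat(~busy & ~recv) = {n0, n2, n3, n4, n6}
E[(~busy & ~recv) U busy]: least fixpoint, start Z0 = Sat(busy) = {n1, n7}, add states in Sat(~busy & ~recv) with some successor in Z. Z1 = {n1, n4, n7}; Z2 = {n1, n2, n4, n7}; fixed.
Sat(E[(~busy & ~recv) U busy]) = {n1, n2, n4, n7}
Sat(AX E[(~busy & ~recv) U busy]) = {s : every successor in {n1, n2, n4, n7}} = {n2, n4}
n5 ∉ Sat(AX E[(~busy & ~recv) U busy]) = {n2, n4}, so the formula does not hold at n5.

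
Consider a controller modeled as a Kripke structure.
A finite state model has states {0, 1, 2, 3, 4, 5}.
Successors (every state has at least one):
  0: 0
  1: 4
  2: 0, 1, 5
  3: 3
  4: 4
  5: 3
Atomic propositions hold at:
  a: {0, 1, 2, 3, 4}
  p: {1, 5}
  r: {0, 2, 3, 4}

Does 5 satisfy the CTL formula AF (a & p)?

Sat(a & p) = {1}
AF (a & p): least fixpoint, start Z0 = {1}, add states with every successor in Z. Already a fixed point.
Sat(AF (a & p)) = {1}
5 ∉ Sat(AF (a & p)) = {1}, so the formula does not hold at 5.

No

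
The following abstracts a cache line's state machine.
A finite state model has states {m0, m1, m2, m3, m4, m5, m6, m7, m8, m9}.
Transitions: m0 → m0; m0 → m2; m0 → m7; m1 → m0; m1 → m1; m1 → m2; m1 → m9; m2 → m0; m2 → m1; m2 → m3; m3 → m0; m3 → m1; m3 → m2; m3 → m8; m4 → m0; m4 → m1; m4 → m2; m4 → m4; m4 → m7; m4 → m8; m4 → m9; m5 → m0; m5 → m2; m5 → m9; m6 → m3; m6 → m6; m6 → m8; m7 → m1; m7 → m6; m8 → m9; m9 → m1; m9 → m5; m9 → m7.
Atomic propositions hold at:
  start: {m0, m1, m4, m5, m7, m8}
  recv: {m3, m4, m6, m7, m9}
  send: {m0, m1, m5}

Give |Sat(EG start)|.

EG start: greatest fixpoint, start Z0 = {m0, m1, m4, m5, m7, m8}, keep only states in Sat with some successor in Z. Z1 = {m0, m1, m4, m5, m7}; fixed.
Sat(EG start) = {m0, m1, m4, m5, m7}
|Sat(EG start)| = |{m0, m1, m4, m5, m7}| = 5.

5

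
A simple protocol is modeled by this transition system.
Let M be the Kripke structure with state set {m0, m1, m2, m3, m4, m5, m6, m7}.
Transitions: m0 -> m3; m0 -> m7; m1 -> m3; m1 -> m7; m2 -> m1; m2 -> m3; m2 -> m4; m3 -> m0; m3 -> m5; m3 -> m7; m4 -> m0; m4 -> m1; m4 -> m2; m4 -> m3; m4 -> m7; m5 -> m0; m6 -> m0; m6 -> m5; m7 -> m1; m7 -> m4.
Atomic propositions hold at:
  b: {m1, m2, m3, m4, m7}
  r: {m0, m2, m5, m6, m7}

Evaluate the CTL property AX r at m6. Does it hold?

Yes

Sat(AX r) = {s : every successor in {m0, m2, m5, m6, m7}} = {m3, m5, m6}
m6 ∈ Sat(AX r) = {m3, m5, m6}, so the formula holds at m6.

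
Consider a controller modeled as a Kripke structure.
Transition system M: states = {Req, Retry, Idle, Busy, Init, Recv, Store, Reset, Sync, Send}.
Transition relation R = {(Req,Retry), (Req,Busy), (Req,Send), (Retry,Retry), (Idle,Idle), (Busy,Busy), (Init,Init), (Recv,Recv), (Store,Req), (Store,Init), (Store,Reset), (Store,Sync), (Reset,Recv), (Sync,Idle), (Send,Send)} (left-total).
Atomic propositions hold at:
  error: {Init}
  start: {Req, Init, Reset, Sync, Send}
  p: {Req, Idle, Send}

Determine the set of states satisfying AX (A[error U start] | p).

A[error U start]: least fixpoint, start Z0 = Sat(start) = {Req, Init, Reset, Sync, Send}, add states in Sat(error) with every successor in Z. Already a fixed point.
Sat(A[error U start]) = {Req, Init, Reset, Sync, Send}
Sat(A[error U start] | p) = {Req, Idle, Init, Reset, Sync, Send}
Sat(AX (A[error U start] | p)) = {s : every successor in {Req, Idle, Init, Reset, Sync, Send}} = {Idle, Init, Store, Sync, Send}

{Idle, Init, Store, Sync, Send}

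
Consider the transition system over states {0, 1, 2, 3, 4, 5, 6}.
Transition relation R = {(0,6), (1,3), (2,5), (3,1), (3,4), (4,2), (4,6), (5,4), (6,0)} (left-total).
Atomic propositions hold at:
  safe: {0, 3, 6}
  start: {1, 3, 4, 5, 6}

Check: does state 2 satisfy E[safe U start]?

No

E[safe U start]: least fixpoint, start Z0 = Sat(start) = {1, 3, 4, 5, 6}, add states in Sat(safe) with some successor in Z. Z1 = {0, 1, 3, 4, 5, 6}; fixed.
Sat(E[safe U start]) = {0, 1, 3, 4, 5, 6}
2 ∉ Sat(E[safe U start]) = {0, 1, 3, 4, 5, 6}, so the formula does not hold at 2.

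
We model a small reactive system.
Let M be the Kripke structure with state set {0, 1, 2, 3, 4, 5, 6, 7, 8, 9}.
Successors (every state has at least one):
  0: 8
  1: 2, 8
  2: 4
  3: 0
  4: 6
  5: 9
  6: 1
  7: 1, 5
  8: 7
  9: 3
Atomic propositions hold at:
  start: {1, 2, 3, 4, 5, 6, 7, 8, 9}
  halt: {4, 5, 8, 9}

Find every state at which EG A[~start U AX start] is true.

Sat(~start) = {0}
Sat(AX start) = {s : every successor in {1, 2, 3, 4, 5, 6, 7, 8, 9}} = {0, 1, 2, 4, 5, 6, 7, 8, 9}
A[~start U AX start]: least fixpoint, start Z0 = Sat(AX start) = {0, 1, 2, 4, 5, 6, 7, 8, 9}, add states in Sat(~start) with every successor in Z. Already a fixed point.
Sat(A[~start U AX start]) = {0, 1, 2, 4, 5, 6, 7, 8, 9}
EG A[~start U AX start]: greatest fixpoint, start Z0 = {0, 1, 2, 4, 5, 6, 7, 8, 9}, keep only states in Sat with some successor in Z. Z1 = {0, 1, 2, 4, 5, 6, 7, 8}; Z2 = {0, 1, 2, 4, 6, 7, 8}; fixed.
Sat(EG A[~start U AX start]) = {0, 1, 2, 4, 6, 7, 8}

{0, 1, 2, 4, 6, 7, 8}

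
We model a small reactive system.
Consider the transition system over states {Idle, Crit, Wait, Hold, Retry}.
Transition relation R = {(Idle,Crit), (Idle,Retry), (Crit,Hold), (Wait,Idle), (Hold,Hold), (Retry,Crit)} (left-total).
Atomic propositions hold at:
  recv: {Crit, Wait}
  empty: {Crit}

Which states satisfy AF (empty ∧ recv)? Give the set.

Sat(empty ∧ recv) = {Crit}
AF (empty ∧ recv): least fixpoint, start Z0 = {Crit}, add states with every successor in Z. Z1 = {Crit, Retry}; Z2 = {Idle, Crit, Retry}; Z3 = {Idle, Crit, Wait, Retry}; fixed.
Sat(AF (empty ∧ recv)) = {Idle, Crit, Wait, Retry}

{Idle, Crit, Wait, Retry}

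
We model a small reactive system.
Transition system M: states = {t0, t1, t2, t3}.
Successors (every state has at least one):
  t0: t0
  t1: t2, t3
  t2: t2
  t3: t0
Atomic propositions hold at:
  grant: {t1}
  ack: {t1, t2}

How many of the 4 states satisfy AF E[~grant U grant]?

Sat(~grant) = {t0, t2, t3}
E[~grant U grant]: least fixpoint, start Z0 = Sat(grant) = {t1}, add states in Sat(~grant) with some successor in Z. Already a fixed point.
Sat(E[~grant U grant]) = {t1}
AF E[~grant U grant]: least fixpoint, start Z0 = {t1}, add states with every successor in Z. Already a fixed point.
Sat(AF E[~grant U grant]) = {t1}
|Sat(AF E[~grant U grant])| = |{t1}| = 1.

1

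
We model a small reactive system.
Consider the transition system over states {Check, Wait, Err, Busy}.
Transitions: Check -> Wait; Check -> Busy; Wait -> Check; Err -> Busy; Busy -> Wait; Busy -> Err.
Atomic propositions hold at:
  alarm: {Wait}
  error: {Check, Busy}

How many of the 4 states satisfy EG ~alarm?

Sat(~alarm) = {Check, Err, Busy}
EG ~alarm: greatest fixpoint, start Z0 = {Check, Err, Busy}, keep only states in Sat with some successor in Z. Already a fixed point.
Sat(EG ~alarm) = {Check, Err, Busy}
|Sat(EG ~alarm)| = |{Check, Err, Busy}| = 3.

3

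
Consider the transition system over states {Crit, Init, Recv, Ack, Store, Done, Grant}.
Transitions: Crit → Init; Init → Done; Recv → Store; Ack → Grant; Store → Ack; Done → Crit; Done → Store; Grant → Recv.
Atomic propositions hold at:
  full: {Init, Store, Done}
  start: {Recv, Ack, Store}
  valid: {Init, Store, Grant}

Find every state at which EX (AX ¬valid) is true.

Sat(¬valid) = {Crit, Recv, Ack, Done}
Sat(AX ¬valid) = {s : every successor in {Crit, Recv, Ack, Done}} = {Init, Store, Grant}
Sat(EX (AX ¬valid)) = {s : some successor in {Init, Store, Grant}} = {Crit, Recv, Ack, Done}

{Crit, Recv, Ack, Done}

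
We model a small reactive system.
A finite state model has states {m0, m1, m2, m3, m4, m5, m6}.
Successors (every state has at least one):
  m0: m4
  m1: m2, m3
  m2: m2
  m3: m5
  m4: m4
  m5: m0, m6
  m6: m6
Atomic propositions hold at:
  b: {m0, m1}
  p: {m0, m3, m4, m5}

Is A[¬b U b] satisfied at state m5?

Sat(¬b) = {m2, m3, m4, m5, m6}
A[¬b U b]: least fixpoint, start Z0 = Sat(b) = {m0, m1}, add states in Sat(¬b) with every successor in Z. Already a fixed point.
Sat(A[¬b U b]) = {m0, m1}
m5 ∉ Sat(A[¬b U b]) = {m0, m1}, so the formula does not hold at m5.

No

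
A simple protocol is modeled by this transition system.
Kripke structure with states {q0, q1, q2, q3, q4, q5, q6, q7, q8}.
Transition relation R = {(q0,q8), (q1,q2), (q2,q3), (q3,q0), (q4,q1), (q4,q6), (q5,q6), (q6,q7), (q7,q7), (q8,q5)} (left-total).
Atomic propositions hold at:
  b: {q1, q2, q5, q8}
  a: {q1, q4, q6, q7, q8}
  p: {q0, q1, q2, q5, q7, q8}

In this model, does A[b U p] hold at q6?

No

A[b U p]: least fixpoint, start Z0 = Sat(p) = {q0, q1, q2, q5, q7, q8}, add states in Sat(b) with every successor in Z. Already a fixed point.
Sat(A[b U p]) = {q0, q1, q2, q5, q7, q8}
q6 ∉ Sat(A[b U p]) = {q0, q1, q2, q5, q7, q8}, so the formula does not hold at q6.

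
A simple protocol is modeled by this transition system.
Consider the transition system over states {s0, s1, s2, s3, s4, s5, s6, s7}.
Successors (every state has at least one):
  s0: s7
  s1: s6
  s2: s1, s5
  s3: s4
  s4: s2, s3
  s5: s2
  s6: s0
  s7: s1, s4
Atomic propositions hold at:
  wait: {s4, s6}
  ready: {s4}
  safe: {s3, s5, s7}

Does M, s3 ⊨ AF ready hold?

Yes

AF ready: least fixpoint, start Z0 = {s4}, add states with every successor in Z. Z1 = {s3, s4}; fixed.
Sat(AF ready) = {s3, s4}
s3 ∈ Sat(AF ready) = {s3, s4}, so the formula holds at s3.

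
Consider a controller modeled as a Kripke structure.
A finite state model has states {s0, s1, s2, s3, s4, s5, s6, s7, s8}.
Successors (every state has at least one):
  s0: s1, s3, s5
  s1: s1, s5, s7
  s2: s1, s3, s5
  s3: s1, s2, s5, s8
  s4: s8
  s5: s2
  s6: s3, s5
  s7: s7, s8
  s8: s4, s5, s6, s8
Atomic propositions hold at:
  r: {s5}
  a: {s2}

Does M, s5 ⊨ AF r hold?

AF r: least fixpoint, start Z0 = {s5}, add states with every successor in Z. Already a fixed point.
Sat(AF r) = {s5}
s5 ∈ Sat(AF r) = {s5}, so the formula holds at s5.

Yes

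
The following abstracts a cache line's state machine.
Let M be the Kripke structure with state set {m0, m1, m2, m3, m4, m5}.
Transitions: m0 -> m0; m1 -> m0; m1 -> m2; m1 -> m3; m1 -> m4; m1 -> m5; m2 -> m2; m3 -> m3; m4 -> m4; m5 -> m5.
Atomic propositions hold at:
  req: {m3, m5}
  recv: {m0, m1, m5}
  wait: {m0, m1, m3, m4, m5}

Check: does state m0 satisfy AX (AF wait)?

AF wait: least fixpoint, start Z0 = {m0, m1, m3, m4, m5}, add states with every successor in Z. Already a fixed point.
Sat(AF wait) = {m0, m1, m3, m4, m5}
Sat(AX (AF wait)) = {s : every successor in {m0, m1, m3, m4, m5}} = {m0, m3, m4, m5}
m0 ∈ Sat(AX (AF wait)) = {m0, m3, m4, m5}, so the formula holds at m0.

Yes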